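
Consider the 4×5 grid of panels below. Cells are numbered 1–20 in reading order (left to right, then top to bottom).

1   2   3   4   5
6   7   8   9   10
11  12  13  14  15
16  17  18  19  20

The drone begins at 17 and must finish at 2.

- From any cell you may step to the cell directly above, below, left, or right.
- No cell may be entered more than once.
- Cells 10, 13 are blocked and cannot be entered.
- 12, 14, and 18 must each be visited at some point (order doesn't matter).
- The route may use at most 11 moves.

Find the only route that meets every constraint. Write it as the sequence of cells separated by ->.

17 -> 18 -> 19 -> 14 -> 9 -> 8 -> 7 -> 12 -> 11 -> 6 -> 1 -> 2

Any route must reach 12, 14, and 18 and still end at 2 within 11 moves, so the order of the required stops is forced.
Route from 17: right 2 to 19, up 2 to 9, left 2 to 7, down 1 to 12, left 1 to 11, up 2 to 1, right 1 to 2 — 11 moves in all.
Check: all required cells visited; 11 ≤ 11 moves.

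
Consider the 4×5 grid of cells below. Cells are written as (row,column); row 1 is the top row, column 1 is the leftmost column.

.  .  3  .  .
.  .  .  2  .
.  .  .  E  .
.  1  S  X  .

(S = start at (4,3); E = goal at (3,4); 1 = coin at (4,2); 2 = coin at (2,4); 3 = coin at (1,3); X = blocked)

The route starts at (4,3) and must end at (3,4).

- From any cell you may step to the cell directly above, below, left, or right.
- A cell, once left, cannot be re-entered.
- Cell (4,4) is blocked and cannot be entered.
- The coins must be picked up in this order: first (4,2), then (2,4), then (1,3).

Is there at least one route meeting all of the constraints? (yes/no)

Ignoring the required order, 129 revisit-free routes from (4,3) to (3,4) pass through all of (4,2), (2,4), and (1,3); the waypoint orders that occur are (4,2) → (1,3) → (2,4) (129) — never (4,2) → (2,4) → (1,3).

no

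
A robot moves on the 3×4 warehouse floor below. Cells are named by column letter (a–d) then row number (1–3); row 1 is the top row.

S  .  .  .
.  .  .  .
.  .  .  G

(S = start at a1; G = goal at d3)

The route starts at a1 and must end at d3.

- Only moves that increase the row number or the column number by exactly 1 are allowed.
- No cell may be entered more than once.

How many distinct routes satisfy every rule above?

10

A right/down-only route from a1 to d3 makes exactly 2 down-moves and 3 right-moves in some order.
With no other constraints that would be C(5,2) = 10 routes.
That gives 10 routes.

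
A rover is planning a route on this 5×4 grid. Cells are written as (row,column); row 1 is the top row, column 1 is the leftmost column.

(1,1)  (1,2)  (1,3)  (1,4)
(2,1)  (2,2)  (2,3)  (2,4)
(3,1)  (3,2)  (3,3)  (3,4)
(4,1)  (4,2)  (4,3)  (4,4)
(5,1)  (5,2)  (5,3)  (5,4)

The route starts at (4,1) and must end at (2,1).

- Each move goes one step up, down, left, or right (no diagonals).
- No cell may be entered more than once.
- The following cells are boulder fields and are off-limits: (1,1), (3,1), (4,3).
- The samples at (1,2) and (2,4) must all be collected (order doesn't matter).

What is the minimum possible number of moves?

Any route passes through (1,2) and (2,4) in some order between (4,1) and (2,1). Summing Manhattan distances along each leg and taking the cheapest ordering ((4,1) → (1,2) → (2,4) → (2,1)) gives a lower bound of 4 + 3 + 3 = 10 moves.
A route of 10 moves achieves this: (4,1) → (4,2) → (3,2) → (3,3) → (2,3) → (2,4) → (1,4) → (1,3) → (1,2) → (2,2) → (2,1).
Since 10 matches the lower bound, it is optimal.

10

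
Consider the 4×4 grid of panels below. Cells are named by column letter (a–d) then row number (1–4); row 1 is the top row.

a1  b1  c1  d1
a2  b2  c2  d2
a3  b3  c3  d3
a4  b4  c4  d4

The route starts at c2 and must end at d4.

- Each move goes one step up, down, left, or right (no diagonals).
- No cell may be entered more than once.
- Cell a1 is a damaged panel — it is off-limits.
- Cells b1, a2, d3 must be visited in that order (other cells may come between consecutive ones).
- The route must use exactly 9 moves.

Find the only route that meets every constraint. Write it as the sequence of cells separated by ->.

The waypoints must appear in the order b1, a2, d3, with no cell reused.
Route from c2: up 1 to c1, left 1 to b1, down 1 to b2, left 1 to a2, down 1 to a3, right 3 to d3, down 1 to d4 — 9 moves in all.
Check: order respected (b1 at step 2, a2 at step 4, d3 at step 8); 9 moves as required.

c2 -> c1 -> b1 -> b2 -> a2 -> a3 -> b3 -> c3 -> d3 -> d4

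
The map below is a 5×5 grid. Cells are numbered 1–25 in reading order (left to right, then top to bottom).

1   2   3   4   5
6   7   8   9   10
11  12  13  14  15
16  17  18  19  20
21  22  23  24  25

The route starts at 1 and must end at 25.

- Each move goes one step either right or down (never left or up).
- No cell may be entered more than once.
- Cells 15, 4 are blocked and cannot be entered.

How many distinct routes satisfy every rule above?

53

A right/down-only route from 1 to 25 makes exactly 4 down-moves and 4 right-moves in some order.
With no other constraints that would be C(8,4) = 70 routes.
Subtract routes through each blocked cell (inclusion–exclusion for overlaps): − through 4: 5 − through 15: 15 + through 4&15: 3 → 53.
That gives 53 routes.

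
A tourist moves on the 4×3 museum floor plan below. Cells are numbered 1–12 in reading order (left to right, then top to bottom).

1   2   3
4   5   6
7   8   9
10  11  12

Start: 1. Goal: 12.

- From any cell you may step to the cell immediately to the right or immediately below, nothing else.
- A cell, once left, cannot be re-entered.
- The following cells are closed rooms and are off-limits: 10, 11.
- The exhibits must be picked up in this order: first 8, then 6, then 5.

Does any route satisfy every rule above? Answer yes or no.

no

6 lies above 8, so going from 8 to 6 would need an upward move — but moves only go right/down, so 8 cannot be visited before 6.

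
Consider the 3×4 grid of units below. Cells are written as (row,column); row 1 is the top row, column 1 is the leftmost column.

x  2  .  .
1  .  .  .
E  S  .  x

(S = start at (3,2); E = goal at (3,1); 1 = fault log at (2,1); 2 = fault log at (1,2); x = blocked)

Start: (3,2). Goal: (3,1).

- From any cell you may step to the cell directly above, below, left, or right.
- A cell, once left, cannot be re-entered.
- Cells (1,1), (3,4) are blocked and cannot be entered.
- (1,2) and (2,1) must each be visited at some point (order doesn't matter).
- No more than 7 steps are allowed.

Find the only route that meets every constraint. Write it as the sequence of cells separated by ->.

The budget equals the shortest possible length, so every move has to be on a shortest route through the required cells.
Route from (3,2): right to (3,3), 2× up (reaching (1,3)), left to (1,2), down to (2,2), left to (2,1), down to (3,1) — 7 moves in all.
Check: all required cells visited; 7 ≤ 7 moves.

(3,2) -> (3,3) -> (2,3) -> (1,3) -> (1,2) -> (2,2) -> (2,1) -> (3,1)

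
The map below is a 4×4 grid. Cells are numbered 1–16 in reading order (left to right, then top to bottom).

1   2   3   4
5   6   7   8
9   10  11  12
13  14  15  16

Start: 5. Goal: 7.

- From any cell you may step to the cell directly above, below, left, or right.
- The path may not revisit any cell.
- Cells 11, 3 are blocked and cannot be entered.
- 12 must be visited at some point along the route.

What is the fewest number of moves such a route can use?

Any route passes through 12 somewhere between 5 and 7. Summing Manhattan distances along the two legs (5 → 12 → 7) gives a lower bound of 4 + 2 = 6 moves.
The shortest route satisfying every rule uses 8 moves: 5 → 9 → 13 → 14 → 15 → 16 → 12 → 8 → 7.
The no-revisit rule (legs can't share cells) pushes the minimum above the 6-move bound; an exhaustive check rules out every length from 6 to 7, leaving 8 as the minimum.

8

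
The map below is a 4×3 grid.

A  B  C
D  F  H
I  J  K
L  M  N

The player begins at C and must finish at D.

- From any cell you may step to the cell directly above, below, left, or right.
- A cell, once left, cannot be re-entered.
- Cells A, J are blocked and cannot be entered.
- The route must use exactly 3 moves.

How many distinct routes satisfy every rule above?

Need simple routes of exactly 3 moves from C to D (Manhattan distance 3, so 0 moves are spent on a detour and 0 undoing it).
Enumerating: C H F D | C B F D.
That gives 2 routes.

2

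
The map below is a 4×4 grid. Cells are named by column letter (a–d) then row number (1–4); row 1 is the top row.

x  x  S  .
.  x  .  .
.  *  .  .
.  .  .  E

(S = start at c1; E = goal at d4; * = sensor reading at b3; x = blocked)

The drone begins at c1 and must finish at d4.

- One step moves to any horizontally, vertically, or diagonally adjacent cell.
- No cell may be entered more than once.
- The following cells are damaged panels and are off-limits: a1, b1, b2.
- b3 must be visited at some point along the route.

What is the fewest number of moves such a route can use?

4

Any route passes through b3 somewhere between c1 and d4. Summing Chebyshev distances along the two legs (c1 → b3 → d4) gives a lower bound of 2 + 2 = 4 moves.
A route of 4 moves achieves this: c1 → c2 → b3 → c3 → d4.
Since 4 matches the lower bound, it is optimal.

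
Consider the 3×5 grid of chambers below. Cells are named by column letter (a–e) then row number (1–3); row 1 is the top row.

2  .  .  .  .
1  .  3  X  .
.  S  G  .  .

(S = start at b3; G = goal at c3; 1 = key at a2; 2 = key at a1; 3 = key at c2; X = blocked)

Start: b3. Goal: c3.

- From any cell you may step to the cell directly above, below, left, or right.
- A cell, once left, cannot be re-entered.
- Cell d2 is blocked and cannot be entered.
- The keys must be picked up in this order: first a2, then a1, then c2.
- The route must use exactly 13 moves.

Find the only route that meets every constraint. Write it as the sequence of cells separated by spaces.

b3 a3 a2 a1 b1 b2 c2 c1 d1 e1 e2 e3 d3 c3

The waypoints must appear in the order a2, a1, c2, with no cell reused.
Route from b3: left 1 to a3, up 2 to a1, right 1 to b1, down 1 to b2, right 1 to c2, up 1 to c1, right 2 to e1, down 2 to e3, left 2 to c3 — 13 moves in all.
Check: order respected (1 at step 2, 2 at step 3, 3 at step 6); 13 moves as required.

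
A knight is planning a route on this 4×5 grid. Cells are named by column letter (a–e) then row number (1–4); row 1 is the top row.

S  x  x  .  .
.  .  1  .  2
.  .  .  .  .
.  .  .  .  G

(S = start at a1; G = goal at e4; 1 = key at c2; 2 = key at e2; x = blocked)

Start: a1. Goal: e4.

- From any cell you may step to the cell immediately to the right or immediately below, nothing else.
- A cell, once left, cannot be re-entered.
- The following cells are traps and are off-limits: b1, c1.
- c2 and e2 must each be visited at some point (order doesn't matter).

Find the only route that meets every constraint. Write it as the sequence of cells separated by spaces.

Moves only go right or down, so the column and row indices never decrease.
Route from a1: down 1 to a2, right 4 to e2, down 2 to e4 — 7 moves in all.
Check: all required cells visited.

a1 a2 b2 c2 d2 e2 e3 e4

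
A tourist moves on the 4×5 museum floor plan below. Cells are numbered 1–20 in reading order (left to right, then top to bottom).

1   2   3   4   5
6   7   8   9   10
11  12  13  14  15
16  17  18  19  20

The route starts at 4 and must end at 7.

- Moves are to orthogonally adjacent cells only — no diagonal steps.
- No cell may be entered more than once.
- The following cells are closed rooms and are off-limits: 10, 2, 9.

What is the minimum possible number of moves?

3

The Manhattan distance from 4 to 7 is |1−2| + |4−2| = 3, so at least 3 moves are needed.
A route of 3 moves achieves this: 4 → 3 → 8 → 7.
Since 3 matches the lower bound, it is optimal.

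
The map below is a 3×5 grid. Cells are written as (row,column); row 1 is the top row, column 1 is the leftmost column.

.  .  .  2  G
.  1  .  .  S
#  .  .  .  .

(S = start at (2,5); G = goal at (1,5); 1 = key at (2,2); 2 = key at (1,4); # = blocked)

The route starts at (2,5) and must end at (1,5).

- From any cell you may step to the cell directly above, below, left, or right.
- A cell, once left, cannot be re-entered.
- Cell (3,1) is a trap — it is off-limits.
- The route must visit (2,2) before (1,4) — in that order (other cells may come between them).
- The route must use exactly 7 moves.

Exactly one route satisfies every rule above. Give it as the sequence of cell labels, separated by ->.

(2,5) -> (2,4) -> (2,3) -> (2,2) -> (1,2) -> (1,3) -> (1,4) -> (1,5)

The waypoints must appear in the order (2,2), (1,4), with no cell reused.
Route from (2,5): 3× left (reaching (2,2)), up to (1,2), 3× right (reaching (1,5)) — 7 moves in all.
Check: order respected (1 at step 3, 2 at step 6); 7 moves as required.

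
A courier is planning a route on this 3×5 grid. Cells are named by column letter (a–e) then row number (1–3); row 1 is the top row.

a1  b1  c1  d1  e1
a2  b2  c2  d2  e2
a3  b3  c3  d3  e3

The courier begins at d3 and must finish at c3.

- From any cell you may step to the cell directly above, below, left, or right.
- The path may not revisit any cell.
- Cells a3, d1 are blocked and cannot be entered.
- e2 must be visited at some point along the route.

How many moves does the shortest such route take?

5

Any route passes through e2 somewhere between d3 and c3. Summing Manhattan distances along the two legs (d3 → e2 → c3) gives a lower bound of 2 + 3 = 5 moves.
A route of 5 moves achieves this: d3 → e3 → e2 → d2 → c2 → c3.
Since 5 matches the lower bound, it is optimal.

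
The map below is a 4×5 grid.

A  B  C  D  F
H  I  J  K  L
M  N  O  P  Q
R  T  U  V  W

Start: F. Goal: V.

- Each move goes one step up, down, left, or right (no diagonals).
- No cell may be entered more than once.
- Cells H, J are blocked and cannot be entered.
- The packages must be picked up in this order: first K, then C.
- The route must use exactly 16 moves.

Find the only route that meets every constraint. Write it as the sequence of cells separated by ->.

The waypoints must appear in the order K, C, with no cell reused.
Route from F: down to L, left to K, up to D, 2× left (reaching B), 2× down (reaching N), left to M, down to R, 2× right (reaching U), up to O, 2× right (reaching Q), down to W, left to V — 16 moves in all.
Check: order respected (K at step 2, C at step 4); 16 moves as required.

F -> L -> K -> D -> C -> B -> I -> N -> M -> R -> T -> U -> O -> P -> Q -> W -> V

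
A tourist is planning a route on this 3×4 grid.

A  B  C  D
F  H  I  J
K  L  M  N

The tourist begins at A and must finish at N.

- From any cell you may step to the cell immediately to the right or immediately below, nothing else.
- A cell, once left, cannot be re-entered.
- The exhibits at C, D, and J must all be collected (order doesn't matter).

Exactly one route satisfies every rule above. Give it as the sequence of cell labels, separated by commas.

A, B, C, D, J, N

Moves only go right or down, so the column and row indices never decrease.
Route from A: right 3 to D, down 2 to N — 5 moves in all.
Check: all required cells visited.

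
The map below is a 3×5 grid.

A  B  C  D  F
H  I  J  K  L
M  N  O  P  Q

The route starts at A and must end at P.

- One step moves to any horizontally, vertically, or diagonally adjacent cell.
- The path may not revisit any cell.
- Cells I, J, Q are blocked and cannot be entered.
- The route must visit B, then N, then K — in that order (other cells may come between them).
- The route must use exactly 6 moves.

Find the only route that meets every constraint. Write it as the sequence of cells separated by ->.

The waypoints must appear in the order B, N, K, with no cell reused.
Route from A: right 1 to B, down-left 1 to H, down-right 1 to N, right 1 to O, up-right 1 to K, down 1 to P — 6 moves in all.
Check: order respected (B at step 1, N at step 3, K at step 5); 6 moves as required.

A -> B -> H -> N -> O -> K -> P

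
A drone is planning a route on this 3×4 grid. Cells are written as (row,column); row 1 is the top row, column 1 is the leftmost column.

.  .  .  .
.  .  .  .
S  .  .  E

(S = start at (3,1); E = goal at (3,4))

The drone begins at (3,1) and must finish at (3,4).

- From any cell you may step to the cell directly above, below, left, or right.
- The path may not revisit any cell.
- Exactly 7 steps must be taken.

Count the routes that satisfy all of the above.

Need simple routes of exactly 7 moves from (3,1) to (3,4) (Manhattan distance 3, so 2 moves are spent on a detour and 2 undoing it).
Branch systematically from the start, pruning whenever the remaining move budget drops below the Manhattan distance to (3,4) or differs from it in parity. Grouping the completions by first move — via (2,1): 11; via (3,2): 5 — and summing: 11 + 5 = 16.
That gives 16 routes.

16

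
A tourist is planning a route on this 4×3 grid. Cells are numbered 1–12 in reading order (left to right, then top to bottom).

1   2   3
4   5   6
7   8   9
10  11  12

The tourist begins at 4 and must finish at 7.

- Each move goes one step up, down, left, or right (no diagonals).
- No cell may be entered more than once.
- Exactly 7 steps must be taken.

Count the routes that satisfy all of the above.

9

Need simple routes of exactly 7 moves from 4 to 7 (Manhattan distance 1, so 3 moves are spent on a detour and 3 undoing it).
Branch systematically from the start, pruning whenever the remaining move budget drops below the Manhattan distance to 7 or differs from it in parity. Grouping the completions by first move — via 1: 4; via 5: 5 (no valid completion starts via 7) — and summing: 4 + 5 = 9.
That gives 9 routes.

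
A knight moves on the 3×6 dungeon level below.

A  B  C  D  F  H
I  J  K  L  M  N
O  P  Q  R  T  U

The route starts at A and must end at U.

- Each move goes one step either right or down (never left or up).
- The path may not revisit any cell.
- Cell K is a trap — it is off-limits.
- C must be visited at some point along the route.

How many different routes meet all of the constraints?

A right/down-only route from A to U makes exactly 2 down-moves and 5 right-moves in some order.
With no other constraints that would be C(7,2) = 21 routes.
Split at C and multiply the segment counts (each segment already excludes blocked cells): A→C: 1; C→U: 6; product = 6.
That gives 6 routes.

6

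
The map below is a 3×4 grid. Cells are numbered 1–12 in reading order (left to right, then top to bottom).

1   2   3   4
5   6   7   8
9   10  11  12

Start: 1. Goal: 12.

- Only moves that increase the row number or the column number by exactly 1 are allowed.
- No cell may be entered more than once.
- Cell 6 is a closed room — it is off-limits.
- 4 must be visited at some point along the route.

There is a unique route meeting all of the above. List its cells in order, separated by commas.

Moves only go right or down, so the column and row indices never decrease.
Route from 1: right 3 to 4, down 2 to 12 — 5 moves in all.
Check: all required cells visited.

1, 2, 3, 4, 8, 12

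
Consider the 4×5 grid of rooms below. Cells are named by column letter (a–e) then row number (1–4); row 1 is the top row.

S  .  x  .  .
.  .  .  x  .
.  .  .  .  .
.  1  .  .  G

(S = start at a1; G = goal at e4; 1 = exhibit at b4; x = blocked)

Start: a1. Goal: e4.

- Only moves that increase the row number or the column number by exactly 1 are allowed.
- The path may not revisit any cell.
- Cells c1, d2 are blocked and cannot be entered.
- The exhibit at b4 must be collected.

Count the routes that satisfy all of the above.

4

A right/down-only route from a1 to e4 makes exactly 3 down-moves and 4 right-moves in some order.
With no other constraints that would be C(7,3) = 35 routes.
Split at b4 and multiply the segment counts (each segment already excludes blocked cells): a1→b4: 4; b4→e4: 1; product = 4.
That gives 4 routes.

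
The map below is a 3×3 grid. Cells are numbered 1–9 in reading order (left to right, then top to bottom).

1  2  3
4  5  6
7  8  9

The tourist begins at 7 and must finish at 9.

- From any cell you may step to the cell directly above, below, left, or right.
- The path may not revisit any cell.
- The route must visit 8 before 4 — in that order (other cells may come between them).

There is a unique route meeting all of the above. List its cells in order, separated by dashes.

7 - 8 - 5 - 4 - 1 - 2 - 3 - 6 - 9

The waypoints must appear in the order 8, 4, with no cell reused.
Route from 7: right to 8, up to 5, left to 4, up to 1, 2× right (reaching 3), 2× down (reaching 9) — 8 moves in all.
Check: order respected (8 at step 1, 4 at step 3).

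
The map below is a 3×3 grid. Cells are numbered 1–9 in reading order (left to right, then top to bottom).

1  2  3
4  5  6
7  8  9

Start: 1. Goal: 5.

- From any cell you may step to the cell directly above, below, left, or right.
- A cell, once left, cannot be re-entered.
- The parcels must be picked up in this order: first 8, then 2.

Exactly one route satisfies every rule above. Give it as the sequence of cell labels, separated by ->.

1 -> 4 -> 7 -> 8 -> 9 -> 6 -> 3 -> 2 -> 5

The waypoints must appear in the order 8, 2, with no cell reused.
Route from 1: down 2 to 7, right 2 to 9, up 2 to 3, left 1 to 2, down 1 to 5 — 8 moves in all.
Check: order respected (8 at step 3, 2 at step 7).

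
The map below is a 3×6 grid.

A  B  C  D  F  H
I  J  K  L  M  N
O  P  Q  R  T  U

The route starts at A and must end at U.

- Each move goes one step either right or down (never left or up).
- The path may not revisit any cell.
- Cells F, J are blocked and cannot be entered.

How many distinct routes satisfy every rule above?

A right/down-only route from A to U makes exactly 2 down-moves and 5 right-moves in some order.
With no other constraints that would be C(7,2) = 21 routes.
Subtract routes through each blocked cell (inclusion–exclusion for overlaps): − through F: 3 − through J: 10 → 8.
That gives 8 routes.

8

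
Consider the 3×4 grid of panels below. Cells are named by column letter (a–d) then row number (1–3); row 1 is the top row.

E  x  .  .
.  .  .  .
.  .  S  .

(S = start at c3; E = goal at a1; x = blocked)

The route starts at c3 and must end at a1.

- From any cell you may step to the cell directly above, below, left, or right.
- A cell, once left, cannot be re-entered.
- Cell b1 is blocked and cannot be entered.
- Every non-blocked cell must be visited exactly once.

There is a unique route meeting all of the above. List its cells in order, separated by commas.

c3, d3, d2, d1, c1, c2, b2, b3, a3, a2, a1

Need to visit all 11 open cells exactly once, starting at c3 and ending at a1.
Route from c3: right to d3, 2× up (reaching d1), left to c1, down to c2, left to b2, down to b3, left to a3, 2× up (reaching a1) — 10 moves in all.
Check: all 11 open cells covered.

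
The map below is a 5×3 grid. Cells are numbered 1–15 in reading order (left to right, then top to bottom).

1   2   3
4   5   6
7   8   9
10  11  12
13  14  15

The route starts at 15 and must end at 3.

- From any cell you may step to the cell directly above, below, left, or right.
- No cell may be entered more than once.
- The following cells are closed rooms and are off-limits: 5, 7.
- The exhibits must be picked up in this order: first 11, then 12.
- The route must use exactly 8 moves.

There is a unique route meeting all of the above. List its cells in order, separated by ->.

The waypoints must appear in the order 11, 12, with no cell reused.
Route from 15: 2× left (reaching 13), up to 10, 2× right (reaching 12), 3× up (reaching 3) — 8 moves in all.
Check: order respected (11 at step 4, 12 at step 5); 8 moves as required.

15 -> 14 -> 13 -> 10 -> 11 -> 12 -> 9 -> 6 -> 3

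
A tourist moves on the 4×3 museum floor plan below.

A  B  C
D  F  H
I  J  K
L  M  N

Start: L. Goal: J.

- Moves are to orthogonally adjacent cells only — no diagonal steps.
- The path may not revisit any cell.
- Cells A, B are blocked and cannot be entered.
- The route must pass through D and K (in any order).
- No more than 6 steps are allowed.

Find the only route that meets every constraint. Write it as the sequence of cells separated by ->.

The budget equals the shortest possible length, so every move has to be on a shortest route through the required cells.
Route from L: up 2 to D, right 2 to H, down 1 to K, left 1 to J — 6 moves in all.
Check: all required cells visited; 6 ≤ 6 moves.

L -> I -> D -> F -> H -> K -> J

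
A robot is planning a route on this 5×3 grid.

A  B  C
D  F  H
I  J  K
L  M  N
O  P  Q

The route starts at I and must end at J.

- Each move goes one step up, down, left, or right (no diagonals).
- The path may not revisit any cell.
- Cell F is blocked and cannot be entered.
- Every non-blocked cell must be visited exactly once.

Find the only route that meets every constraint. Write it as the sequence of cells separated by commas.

I, D, A, B, C, H, K, N, Q, P, O, L, M, J

Need to visit all 14 open cells exactly once, starting at I and ending at J.
Cell C has only two open neighbours (H and B), so the path must pass straight through it: one of those is the cell it's entered from and the other is where it exits.
Route from I: 2× up (reaching A), 2× right (reaching C), 4× down (reaching Q), 2× left (reaching O), up to L, right to M, up to J — 13 moves in all.
Check: all 14 open cells covered.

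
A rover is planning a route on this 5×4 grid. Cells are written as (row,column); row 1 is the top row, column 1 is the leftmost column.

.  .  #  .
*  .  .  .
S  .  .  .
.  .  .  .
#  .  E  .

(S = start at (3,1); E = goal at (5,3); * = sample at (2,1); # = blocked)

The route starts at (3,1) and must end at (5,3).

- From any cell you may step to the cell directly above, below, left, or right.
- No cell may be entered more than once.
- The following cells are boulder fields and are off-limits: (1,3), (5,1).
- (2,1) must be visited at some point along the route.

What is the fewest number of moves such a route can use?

Any route passes through (2,1) somewhere between (3,1) and (5,3). Summing Manhattan distances along the two legs ((3,1) → (2,1) → (5,3)) gives a lower bound of 1 + 5 = 6 moves.
A route of 6 moves achieves this: (3,1) → (2,1) → (2,2) → (3,2) → (4,2) → (5,2) → (5,3).
Since 6 matches the lower bound, it is optimal.

6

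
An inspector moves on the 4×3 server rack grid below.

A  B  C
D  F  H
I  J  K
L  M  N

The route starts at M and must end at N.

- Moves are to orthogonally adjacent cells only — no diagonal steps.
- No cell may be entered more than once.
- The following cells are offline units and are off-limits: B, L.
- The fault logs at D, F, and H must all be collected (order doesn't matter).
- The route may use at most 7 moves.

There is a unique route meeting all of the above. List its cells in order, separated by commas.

The budget equals the shortest possible length, so every move has to be on a shortest route through the required cells.
Route from M: up 1 to J, left 1 to I, up 1 to D, right 2 to H, down 2 to N — 7 moves in all.
Check: all required cells visited; 7 ≤ 7 moves.

M, J, I, D, F, H, K, N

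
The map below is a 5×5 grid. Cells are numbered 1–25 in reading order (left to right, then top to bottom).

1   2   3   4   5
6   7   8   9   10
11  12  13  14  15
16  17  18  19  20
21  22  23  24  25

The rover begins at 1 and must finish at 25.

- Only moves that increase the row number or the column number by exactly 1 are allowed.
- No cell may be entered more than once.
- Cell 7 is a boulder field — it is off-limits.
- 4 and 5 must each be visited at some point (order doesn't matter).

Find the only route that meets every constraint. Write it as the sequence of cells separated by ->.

1 -> 2 -> 3 -> 4 -> 5 -> 10 -> 15 -> 20 -> 25

Moves only go right or down, so the column and row indices never decrease.
Route from 1: 4× right (reaching 5), 4× down (reaching 25) — 8 moves in all.
Check: all required cells visited.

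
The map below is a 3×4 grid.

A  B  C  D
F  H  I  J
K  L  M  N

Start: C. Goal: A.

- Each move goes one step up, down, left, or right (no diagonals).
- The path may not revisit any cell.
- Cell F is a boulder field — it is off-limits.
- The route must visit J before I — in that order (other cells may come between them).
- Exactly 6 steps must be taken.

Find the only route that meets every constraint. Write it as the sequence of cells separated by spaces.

The waypoints must appear in the order J, I, with no cell reused.
Route from C: right to D, down to J, 2× left (reaching H), up to B, left to A — 6 moves in all.
Check: order respected (J at step 2, I at step 3); 6 moves as required.

C D J I H B A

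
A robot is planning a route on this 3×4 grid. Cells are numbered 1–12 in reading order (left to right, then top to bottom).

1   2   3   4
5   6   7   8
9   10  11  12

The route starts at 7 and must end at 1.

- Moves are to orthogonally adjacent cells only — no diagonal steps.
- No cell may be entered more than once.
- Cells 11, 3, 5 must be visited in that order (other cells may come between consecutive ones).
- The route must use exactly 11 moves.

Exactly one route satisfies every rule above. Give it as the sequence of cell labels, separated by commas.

7, 11, 12, 8, 4, 3, 2, 6, 10, 9, 5, 1

The waypoints must appear in the order 11, 3, 5, with no cell reused.
Route from 7: down to 11, right to 12, 2× up (reaching 4), 2× left (reaching 2), 2× down (reaching 10), left to 9, 2× up (reaching 1) — 11 moves in all.
Check: order respected (11 at step 1, 3 at step 5, 5 at step 10); 11 moves as required.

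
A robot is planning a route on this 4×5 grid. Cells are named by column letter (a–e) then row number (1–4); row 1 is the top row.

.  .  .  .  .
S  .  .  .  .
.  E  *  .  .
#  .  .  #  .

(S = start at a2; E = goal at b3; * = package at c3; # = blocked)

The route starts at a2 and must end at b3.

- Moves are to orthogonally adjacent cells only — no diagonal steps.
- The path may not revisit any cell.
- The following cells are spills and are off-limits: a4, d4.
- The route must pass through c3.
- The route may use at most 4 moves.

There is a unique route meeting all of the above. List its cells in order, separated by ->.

Any route must reach c3 and still end at b3 within 4 moves, so the order of the required stops is forced.
Route from a2: 2× right (reaching c2), down to c3, left to b3 — 4 moves in all.
Check: all required cells visited; 4 ≤ 4 moves.

a2 -> b2 -> c2 -> c3 -> b3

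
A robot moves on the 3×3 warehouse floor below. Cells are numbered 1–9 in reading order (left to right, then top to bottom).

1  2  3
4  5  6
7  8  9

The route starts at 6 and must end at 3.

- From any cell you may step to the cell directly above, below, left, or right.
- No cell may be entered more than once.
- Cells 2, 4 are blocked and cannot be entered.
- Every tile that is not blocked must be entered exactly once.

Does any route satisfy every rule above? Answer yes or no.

Cell 7 has only one open neighbour but is neither the start nor the goal, so a Hamiltonian route would have to both enter and leave it through the same neighbour — impossible without revisiting.

no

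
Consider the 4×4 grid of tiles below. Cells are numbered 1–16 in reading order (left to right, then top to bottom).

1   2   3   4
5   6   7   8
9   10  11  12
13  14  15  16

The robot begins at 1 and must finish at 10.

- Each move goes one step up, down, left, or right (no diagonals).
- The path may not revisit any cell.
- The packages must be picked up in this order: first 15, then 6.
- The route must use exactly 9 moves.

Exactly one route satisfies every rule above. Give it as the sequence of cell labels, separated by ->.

The waypoints must appear in the order 15, 6, with no cell reused.
Route from 1: down 3 to 13, right 2 to 15, up 2 to 7, left 1 to 6, down 1 to 10 — 9 moves in all.
Check: order respected (15 at step 5, 6 at step 8); 9 moves as required.

1 -> 5 -> 9 -> 13 -> 14 -> 15 -> 11 -> 7 -> 6 -> 10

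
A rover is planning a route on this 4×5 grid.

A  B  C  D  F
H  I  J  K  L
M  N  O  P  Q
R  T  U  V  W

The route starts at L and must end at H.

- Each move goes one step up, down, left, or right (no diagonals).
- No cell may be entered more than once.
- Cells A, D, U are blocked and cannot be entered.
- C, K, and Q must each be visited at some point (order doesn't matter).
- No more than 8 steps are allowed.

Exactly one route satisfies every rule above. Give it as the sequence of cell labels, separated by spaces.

Any route must reach C, K, and Q and still end at H within 8 moves, so the order of the required stops is forced.
Route from L: down to Q, left to P, up to K, left to J, up to C, left to B, down to I, left to H — 8 moves in all.
Check: all required cells visited; 8 ≤ 8 moves.

L Q P K J C B I H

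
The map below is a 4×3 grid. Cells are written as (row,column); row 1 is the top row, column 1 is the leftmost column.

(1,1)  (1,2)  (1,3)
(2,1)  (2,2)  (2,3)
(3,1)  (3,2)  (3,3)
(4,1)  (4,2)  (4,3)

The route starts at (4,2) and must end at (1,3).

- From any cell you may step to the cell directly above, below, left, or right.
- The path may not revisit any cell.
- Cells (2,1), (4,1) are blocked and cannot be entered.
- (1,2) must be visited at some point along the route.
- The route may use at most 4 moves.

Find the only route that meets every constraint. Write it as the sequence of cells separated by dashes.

(4,2) - (3,2) - (2,2) - (1,2) - (1,3)

The 4-move cap with required stops at (1,2) leaves no slack for detours.
Route from (4,2): up 3 to (1,2), right 1 to (1,3) — 4 moves in all.
Check: all required cells visited; 4 ≤ 4 moves.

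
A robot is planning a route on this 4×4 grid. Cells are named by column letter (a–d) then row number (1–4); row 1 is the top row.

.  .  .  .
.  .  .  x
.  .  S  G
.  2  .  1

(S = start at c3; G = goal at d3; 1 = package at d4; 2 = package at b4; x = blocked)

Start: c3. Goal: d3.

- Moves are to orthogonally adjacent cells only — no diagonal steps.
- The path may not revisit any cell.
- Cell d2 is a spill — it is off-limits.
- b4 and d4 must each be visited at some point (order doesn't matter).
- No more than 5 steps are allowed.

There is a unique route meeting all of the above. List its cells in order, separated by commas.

c3, b3, b4, c4, d4, d3

The 5-move cap with required stops at b4, d4 leaves no slack for detours.
Route from c3: left 1 to b3, down 1 to b4, right 2 to d4, up 1 to d3 — 5 moves in all.
Check: all required cells visited; 5 ≤ 5 moves.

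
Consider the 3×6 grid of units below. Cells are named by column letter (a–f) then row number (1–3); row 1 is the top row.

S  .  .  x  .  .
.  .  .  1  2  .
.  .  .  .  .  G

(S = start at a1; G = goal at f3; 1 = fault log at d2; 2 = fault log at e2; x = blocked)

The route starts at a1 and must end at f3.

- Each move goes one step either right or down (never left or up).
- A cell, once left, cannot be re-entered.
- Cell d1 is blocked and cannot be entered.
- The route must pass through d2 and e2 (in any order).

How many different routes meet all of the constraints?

A right/down-only route from a1 to f3 makes exactly 2 down-moves and 5 right-moves in some order.
With no other constraints that would be C(7,2) = 21 routes.
A monotone route can only reach the required cells in the order d2, e2, so split there and multiply the segment counts (each segment already excludes blocked cells): a1→d2: 3; d2→e2: 1; e2→f3: 2; product = 6.
That gives 6 routes.

6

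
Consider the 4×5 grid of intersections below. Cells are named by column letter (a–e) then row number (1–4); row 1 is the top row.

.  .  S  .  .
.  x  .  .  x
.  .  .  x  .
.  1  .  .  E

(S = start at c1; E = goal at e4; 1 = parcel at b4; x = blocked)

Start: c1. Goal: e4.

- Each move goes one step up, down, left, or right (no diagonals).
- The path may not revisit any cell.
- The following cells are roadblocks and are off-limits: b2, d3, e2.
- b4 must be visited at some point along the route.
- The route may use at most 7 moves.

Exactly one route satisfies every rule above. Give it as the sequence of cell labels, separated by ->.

The 7-move cap with required stops at b4 leaves no slack for detours.
Route from c1: down 2 to c3, left 1 to b3, down 1 to b4, right 3 to e4 — 7 moves in all.
Check: all required cells visited; 7 ≤ 7 moves.

c1 -> c2 -> c3 -> b3 -> b4 -> c4 -> d4 -> e4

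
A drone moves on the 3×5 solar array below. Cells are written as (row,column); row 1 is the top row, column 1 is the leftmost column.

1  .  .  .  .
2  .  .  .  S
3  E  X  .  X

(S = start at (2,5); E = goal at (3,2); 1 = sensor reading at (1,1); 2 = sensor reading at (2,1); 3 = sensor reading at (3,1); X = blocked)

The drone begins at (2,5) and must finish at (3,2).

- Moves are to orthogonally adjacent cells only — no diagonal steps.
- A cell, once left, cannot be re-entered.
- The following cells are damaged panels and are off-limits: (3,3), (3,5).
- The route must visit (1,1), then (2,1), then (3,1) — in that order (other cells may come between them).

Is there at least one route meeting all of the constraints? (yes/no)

yes

One route that works: (2,5) → (1,5) → (1,4) → (1,3) → (1,2) → (1,1) → (2,1) → (3,1) → (3,2).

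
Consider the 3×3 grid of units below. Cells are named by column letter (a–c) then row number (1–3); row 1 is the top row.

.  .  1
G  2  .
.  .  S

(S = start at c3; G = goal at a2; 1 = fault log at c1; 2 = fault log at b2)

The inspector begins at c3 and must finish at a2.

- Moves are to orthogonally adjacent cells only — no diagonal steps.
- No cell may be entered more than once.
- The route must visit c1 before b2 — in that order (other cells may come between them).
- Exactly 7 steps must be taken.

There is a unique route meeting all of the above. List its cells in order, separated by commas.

c3, c2, c1, b1, b2, b3, a3, a2

The waypoints must appear in the order c1, b2, with no cell reused.
Route from c3: up 2 to c1, left 1 to b1, down 2 to b3, left 1 to a3, up 1 to a2 — 7 moves in all.
Check: order respected (1 at step 2, 2 at step 4); 7 moves as required.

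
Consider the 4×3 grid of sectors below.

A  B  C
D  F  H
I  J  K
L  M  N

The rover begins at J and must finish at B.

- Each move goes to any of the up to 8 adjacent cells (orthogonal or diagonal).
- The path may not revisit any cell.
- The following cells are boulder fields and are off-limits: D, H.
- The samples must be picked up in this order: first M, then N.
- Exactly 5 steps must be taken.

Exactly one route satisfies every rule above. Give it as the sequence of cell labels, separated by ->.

The waypoints must appear in the order M, N, with no cell reused.
Route from J: down to M, right to N, up to K, up-left to F, up to B — 5 moves in all.
Check: order respected (M at step 1, N at step 2); 5 moves as required.

J -> M -> N -> K -> F -> B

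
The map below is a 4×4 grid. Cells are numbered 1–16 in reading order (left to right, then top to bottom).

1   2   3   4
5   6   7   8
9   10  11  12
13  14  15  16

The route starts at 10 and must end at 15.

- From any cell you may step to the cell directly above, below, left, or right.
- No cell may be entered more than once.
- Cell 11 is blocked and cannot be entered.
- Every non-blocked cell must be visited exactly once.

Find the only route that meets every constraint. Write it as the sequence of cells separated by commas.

Need to visit all 15 open cells exactly once, starting at 10 and ending at 15.
Cell 13 has only two open neighbours (9 and 14), so the path must pass straight through it: one of those is the cell it's entered from and the other is where it exits.
Route from 10: down 1 to 14, left 1 to 13, up 3 to 1, right 1 to 2, down 1 to 6, right 1 to 7, up 1 to 3, right 1 to 4, down 3 to 16, left 1 to 15 — 14 moves in all.
Check: all 15 open cells covered.

10, 14, 13, 9, 5, 1, 2, 6, 7, 3, 4, 8, 12, 16, 15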